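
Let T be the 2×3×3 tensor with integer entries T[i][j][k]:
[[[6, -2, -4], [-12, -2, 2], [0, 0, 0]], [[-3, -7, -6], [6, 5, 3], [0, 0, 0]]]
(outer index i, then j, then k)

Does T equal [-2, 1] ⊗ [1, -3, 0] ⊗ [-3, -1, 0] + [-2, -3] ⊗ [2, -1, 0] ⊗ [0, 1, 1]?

No

Reconstruct entry (0,1,0) from the claimed factors: Σₗ aₗ[0]bₗ[1]cₗ[0] = (-2)·(-3)·(-3) + (-2)·(-1)·(0) = -18, but T[0,1,0] = -12. The claim is false.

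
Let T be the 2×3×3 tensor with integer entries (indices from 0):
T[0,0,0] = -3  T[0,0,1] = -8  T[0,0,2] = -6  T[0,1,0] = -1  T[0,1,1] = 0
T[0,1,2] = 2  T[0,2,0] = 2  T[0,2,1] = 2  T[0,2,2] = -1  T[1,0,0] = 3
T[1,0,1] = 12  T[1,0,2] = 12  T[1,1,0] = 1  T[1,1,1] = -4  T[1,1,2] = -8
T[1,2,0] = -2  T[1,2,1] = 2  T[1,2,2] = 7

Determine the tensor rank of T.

Lower bound: in the mode-3 unfolding of T (rows indexed by k, columns by (i,j)) the 2×2 minor on rows k ∈ {0, 1}, columns (i,j) ∈ {(0,0), (0,1)} is det [[-3, -1], [-8, 0]] = -8 ≠ 0, so that unfolding has rank ≥ 2 and hence rank(T) ≥ 2 (CP rank is at least every unfolding rank, though it can be larger).
Upper bound: with S_k = T[:,:,k], the two rank-1 terms a₁b₁ᵀ, a₂b₂ᵀ are the rank-1 members of the pencil x·S₀ + y·S₁.
The 2×2 minor of x·S₀ + y·S₁ on rows {0,1}, columns {0,1} is 16·xy + 32·y² = 16·(x + 2·y)(y), vanishing at (x:y) = (2:-1) and (1:0).
M₁ = 2·S₀ − S₁ = [[2, -2, 2], [-6, 6, -6]] = 2·[1, -3][1, -1, 1]ᵀ and M₂ = S₀ = [[-3, -1, 2], [3, 1, -2]] = −[1, -1][3, 1, -2]ᵀ, so take a₁ = [1, -3], b₁ = [1, -1, 1], a₂ = [1, -1], b₂ = [3, 1, -2].
Each slice is an integer combination of E₁ = a₁b₁ᵀ and E₂ = a₂b₂ᵀ: S₀ = −E₂, S₁ = −2·E₁ − 2·E₂, S₂ = −3·E₁ − E₂; reading off coefficients, c₁ = [0, -2, -3] and c₂ = [-1, -2, -1].
Hence T = [1, -3] ⊗ [1, -1, 1] ⊗ [0, -2, -3] + [1, -1] ⊗ [3, 1, -2] ⊗ [-1, -2, -1], so rank(T) ≤ 2.
These bounds meet, so rank(T) = 2.

2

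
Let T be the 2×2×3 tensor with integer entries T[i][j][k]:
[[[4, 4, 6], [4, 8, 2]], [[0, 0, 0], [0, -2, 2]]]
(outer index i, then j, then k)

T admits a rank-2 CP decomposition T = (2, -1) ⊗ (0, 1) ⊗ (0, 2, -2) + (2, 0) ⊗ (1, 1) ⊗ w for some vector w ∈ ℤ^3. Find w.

Subtract the known terms from T to get the rank-1 residual R = (2, 0) ⊗ (1, 1) ⊗ w, so R[i,j,k] = a[i]·b[j]·w[k]. Pick indices with nonzero a[0]·b[0] = (2)·(1) = 2. Only the fibre through (0,0,·) is needed: R[0,0,:] = T[0,0,:] − Σₗ aₗ[0]bₗ[0]cₗ = [4, 4, 6] − (2)·(0)·(0, 2, -2) = [4, 4, 6]. Then w[k] = R[0,0,k] / 2 for each k, giving w = [4, 4, 6] / 2 = (2, 2, 3).

w = (2, 2, 3)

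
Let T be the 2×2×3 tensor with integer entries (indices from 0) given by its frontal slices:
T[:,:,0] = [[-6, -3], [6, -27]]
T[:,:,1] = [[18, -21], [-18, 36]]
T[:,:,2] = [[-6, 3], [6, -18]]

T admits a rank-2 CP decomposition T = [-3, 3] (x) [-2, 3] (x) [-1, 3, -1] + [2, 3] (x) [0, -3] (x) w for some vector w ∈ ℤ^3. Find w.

w = [2, -1, 1]

Subtract the known terms from T to get the rank-1 residual R = [2, 3] (x) [0, -3] (x) w, so R[i,j,k] = a[i]·b[j]·w[k]. Pick indices with nonzero a[0]·b[1] = (2)·(-3) = -6. Only the fibre through (0,1,·) is needed: R[0,1,:] = T[0,1,:] − Σₗ aₗ[0]bₗ[1]cₗ = [-3, -21, 3] − (-3)·(3)·[-1, 3, -1] = [-12, 6, -6]. Then w[k] = R[0,1,k] / -6 for each k, giving w = [-12, 6, -6] / -6 = [2, -1, 1].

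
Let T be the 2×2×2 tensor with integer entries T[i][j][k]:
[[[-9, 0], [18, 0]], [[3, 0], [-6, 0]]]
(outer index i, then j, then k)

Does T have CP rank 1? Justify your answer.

Yes

If T = a ⊗ b ⊗ c then every fibre of T is a multiple of the corresponding factor, so read the factors off the fibres through the nonzero entry T[0,0,0] = -9.
The mode-1 fibre T[:,0,0] = [-9, 3] gives a = [3, -1] (primitive direction); the mode-2 fibre T[0,:,0] = [-9, 18] gives b = [1, -2]; then c[k] = T[0,0,k] / (a[0]·b[0]) = [-9, 0] / 3 = [-3, 0].
Expanding [3, -1] ⊗ [1, -2] ⊗ [-3, 0] reproduces all 8 entries of T, so T = [3, -1] ⊗ [1, -2] ⊗ [-3, 0] and rank(T) ≤ 1.
Equivalently every frontal slice T[:,:,k] is c[k] times the rank-1 matrix [3, -1] ⊗ [1, -2]. So T has rank 1 (it is nonzero).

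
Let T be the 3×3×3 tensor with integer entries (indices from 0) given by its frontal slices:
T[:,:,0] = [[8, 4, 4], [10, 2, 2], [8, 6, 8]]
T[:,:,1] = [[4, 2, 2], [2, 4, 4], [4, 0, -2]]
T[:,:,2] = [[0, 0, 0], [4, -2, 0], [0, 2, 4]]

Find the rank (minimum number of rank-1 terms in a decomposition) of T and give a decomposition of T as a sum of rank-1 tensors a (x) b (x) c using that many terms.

Lower bound: the mode-1 unfolding of T (rows indexed by i, columns by (j,k) = (0,0), (0,1), (0,2), (1,0), (1,1), (1,2), (2,0), (2,1), (2,2)) is [[8, 4, 0, 4, 2, 0, 4, 2, 0], [10, 2, 4, 2, 4, -2, 2, 4, 0], [8, 4, 0, 6, 0, 2, 8, -2, 4]].
There the 3×3 minor on rows i ∈ {0, 1, 2}, columns (j,k) ∈ {(0,0), (0,1), (1,0)} is det [[8, 4, 4], [10, 2, 2], [8, 4, 6]] = -48 ≠ 0, so this unfolding has rank ≥ 3; CP rank is at least every unfolding rank, so rank(T) ≥ 3. (This is only a lower bound: in general the CP rank may exceed every unfolding rank, so we still need to exhibit 3 rank-1 terms summing to T.)
Upper bound: T is a sum of 3 rank-1 terms, T = (0, 1, -1) (x) (0, 1, 2) (x) (-2, 2, -2) + (0, 1, 0) (x) (1, 0, 1) (x) (2, -2, 4) + (1, 1, 1) (x) (2, 1, 1) (x) (4, 2, 0) (one valid choice — decompositions are not unique — normalised so each a, b is primitive with positive first nonzero entry; check it by expanding all entries), so rank(T) ≤ 3.
These bounds meet, so rank(T) = 3.

rank(T) = 3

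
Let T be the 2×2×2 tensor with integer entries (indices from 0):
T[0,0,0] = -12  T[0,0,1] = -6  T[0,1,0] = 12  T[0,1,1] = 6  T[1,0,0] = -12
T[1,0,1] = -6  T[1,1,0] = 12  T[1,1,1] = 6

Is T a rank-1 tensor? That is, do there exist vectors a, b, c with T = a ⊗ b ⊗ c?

Yes

If T = a ⊗ b ⊗ c then every fibre of T is a multiple of the corresponding factor, so read the factors off the fibres through the nonzero entry T[0,0,0] = -12.
The mode-1 fibre T[:,0,0] = [-12, -12] gives a = [1, 1] (primitive direction); the mode-2 fibre T[0,:,0] = [-12, 12] gives b = [1, -1]; then c[k] = T[0,0,k] / (a[0]·b[0]) = [-12, -6] / 1 = [-12, -6].
Expanding [1, 1] ⊗ [1, -1] ⊗ [-12, -6] reproduces all 8 entries of T, so T = [1, 1] ⊗ [1, -1] ⊗ [-12, -6] and rank(T) ≤ 1.
Equivalently every frontal slice T[:,:,k] is c[k] times the rank-1 matrix [1, 1] ⊗ [1, -1]. So T has rank 1 (it is nonzero).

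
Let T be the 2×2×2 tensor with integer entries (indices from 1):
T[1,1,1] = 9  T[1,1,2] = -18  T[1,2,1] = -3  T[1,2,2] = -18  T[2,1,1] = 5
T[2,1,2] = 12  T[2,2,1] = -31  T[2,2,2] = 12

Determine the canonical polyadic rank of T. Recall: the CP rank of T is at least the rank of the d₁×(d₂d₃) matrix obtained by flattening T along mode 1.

2

Lower bound: in the mode-3 unfolding of T (rows indexed by k, columns by (i,j)) the 2×2 minor on rows k ∈ {1, 2}, columns (i,j) ∈ {(1,1), (1,2)} is det [[9, -3], [-18, -18]] = -216 ≠ 0, so that unfolding has rank ≥ 2 and hence rank(T) ≥ 2 (CP rank is at least every unfolding rank, though it can be larger).
Upper bound: with S_k = T[:,:,k], the two rank-1 terms a₁b₁ᵀ, a₂b₂ᵀ are the rank-1 members of the pencil x·S₁ + y·S₂.
det(x·S₁ + y·S₂) is −264·x² + 792·xy = (-264)·(x − 3·y)(x), vanishing at (x:y) = (3:1) and (0:1).
M₁ = 3·S₁ + S₂ = [[9, -27], [27, -81]] = 9·[1, 3][1, -3]ᵀ and M₂ = S₂ = [[-18, -18], [12, 12]] = (-6)·[3, -2][1, 1]ᵀ, so take a₁ = [1, 3], b₁ = [1, -3], a₂ = [3, -2], b₂ = [1, 1].
Each slice is an integer combination of E₁ = a₁b₁ᵀ and E₂ = a₂b₂ᵀ: S₁ = 3·E₁ + 2·E₂, S₂ = −6·E₂; reading off coefficients, c₁ = [3, 0] and c₂ = [2, -6].
Hence T = [1, 3] ⊗ [1, -3] ⊗ [3, 0] + [3, -2] ⊗ [1, 1] ⊗ [2, -6], so rank(T) ≤ 2.
These bounds meet, so rank(T) = 2.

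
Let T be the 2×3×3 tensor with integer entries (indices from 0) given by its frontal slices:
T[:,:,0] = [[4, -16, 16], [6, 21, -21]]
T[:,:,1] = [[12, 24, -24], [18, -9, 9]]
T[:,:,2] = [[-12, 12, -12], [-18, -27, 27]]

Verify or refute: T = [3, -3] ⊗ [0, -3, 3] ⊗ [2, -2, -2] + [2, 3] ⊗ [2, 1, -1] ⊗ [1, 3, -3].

Yes

Reconstruct entrywise from the claimed factors. For example, T[1,0,2] = -18 and Σₗ aₗ[1]bₗ[0]cₗ[2] = (-3)·(0)·(-2) + (3)·(2)·(-3) = -18; checking all 18 entries, every one matches. The claim holds.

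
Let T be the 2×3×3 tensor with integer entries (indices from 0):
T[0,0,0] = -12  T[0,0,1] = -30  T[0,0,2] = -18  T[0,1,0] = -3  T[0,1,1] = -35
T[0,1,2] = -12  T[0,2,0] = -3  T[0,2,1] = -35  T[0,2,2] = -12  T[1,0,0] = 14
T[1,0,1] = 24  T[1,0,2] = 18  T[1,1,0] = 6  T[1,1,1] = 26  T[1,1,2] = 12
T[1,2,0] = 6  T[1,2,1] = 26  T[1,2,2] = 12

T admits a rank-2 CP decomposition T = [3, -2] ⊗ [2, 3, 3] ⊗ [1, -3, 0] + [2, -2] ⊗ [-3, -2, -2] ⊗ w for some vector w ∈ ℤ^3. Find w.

w = [3, 2, 3]

Subtract the known terms from T to get the rank-1 residual R = [2, -2] ⊗ [-3, -2, -2] ⊗ w, so R[i,j,k] = a[i]·b[j]·w[k]. Pick indices with nonzero a[0]·b[0] = (2)·(-3) = -6. Only the fibre through (0,0,·) is needed: R[0,0,:] = T[0,0,:] − Σₗ aₗ[0]bₗ[0]cₗ = [-12, -30, -18] − (3)·(2)·[1, -3, 0] = [-18, -12, -18]. Then w[k] = R[0,0,k] / -6 for each k, giving w = [-18, -12, -18] / -6 = [3, 2, 3].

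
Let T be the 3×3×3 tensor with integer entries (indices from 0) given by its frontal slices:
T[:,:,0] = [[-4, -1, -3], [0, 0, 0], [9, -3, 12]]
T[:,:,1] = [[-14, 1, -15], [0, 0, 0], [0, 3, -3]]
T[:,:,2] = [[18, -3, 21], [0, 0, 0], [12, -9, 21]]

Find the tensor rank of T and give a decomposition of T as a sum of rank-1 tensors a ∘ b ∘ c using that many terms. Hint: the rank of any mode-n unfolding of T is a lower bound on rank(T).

Lower bound: the mode-2 unfolding of T (rows indexed by j, columns by (i,k) = (0,0), (0,1), (0,2), (1,0), (1,1), (1,2), (2,0), (2,1), (2,2)) is [[-4, -14, 18, 0, 0, 0, 9, 0, 12], [-1, 1, -3, 0, 0, 0, -3, 3, -9], [-3, -15, 21, 0, 0, 0, 12, -3, 21]].
There the 2×2 minor on rows j ∈ {0, 1}, columns (i,k) ∈ {(0,0), (0,1)} is det [[-4, -14], [-1, 1]] = -18 ≠ 0, so this unfolding has rank ≥ 2; CP rank is at least every unfolding rank, so rank(T) ≥ 2. (This is only a lower bound: in general the CP rank may exceed every unfolding rank, so we still need to exhibit 2 rank-1 terms summing to T.)
Upper bound — finding two terms. Write S_k = T[:,:,k] for the frontal slices: S₀ = [[-4, -1, -3], [0, 0, 0], [9, -3, 12]], S₁ = [[-14, 1, -15], [0, 0, 0], [0, 3, -3]], S₂ = [[18, -3, 21], [0, 0, 0], [12, -9, 21]].
If T = a₁ ∘ b₁ ∘ c₁ + a₂ ∘ b₂ ∘ c₂ then each S_k = c₁[k]·a₁b₁ᵀ + c₂[k]·a₂b₂ᵀ. S₀ and S₁ are linearly independent, so a₁b₁ᵀ and a₂b₂ᵀ must span the same plane of matrices: they are the rank-1 matrices of the form x·S₀ + y·S₁.
The 2×2 minor of x·S₀ + y·S₁ on rows {0,2}, columns {0,1} is 21·x² + 21·xy − 42·y² = 21·(x + 2·y)(x − y), vanishing at (x:y) = (2:-1) and (1:1).
M₁ = 2·S₀ − S₁ = [[6, -3, 9], [0, 0, 0], [18, -9, 27]] = 3·[1, 0, 3][2, -1, 3]ᵀ and M₂ = S₀ + S₁ = [[-18, 0, -18], [0, 0, 0], [9, 0, 9]] = (-9)·[2, 0, -1][1, 0, 1]ᵀ, so take a₁ = [1, 0, 3], b₁ = [2, -1, 3], a₂ = [2, 0, -1], b₂ = [1, 0, 1].
Each slice is an integer combination of E₁ = a₁b₁ᵀ and E₂ = a₂b₂ᵀ: S₀ = E₁ − 3·E₂, S₁ = −E₁ − 6·E₂, S₂ = 3·E₁ + 6·E₂; reading off coefficients, c₁ = [1, -1, 3] and c₂ = [-3, -6, 6].
Hence T = [1, 0, 3] ∘ [2, -1, 3] ∘ [1, -1, 3] + [2, 0, -1] ∘ [1, 0, 1] ∘ [-3, -6, 6], so rank(T) ≤ 2.
These bounds meet, so rank(T) = 2.

rank(T) = 2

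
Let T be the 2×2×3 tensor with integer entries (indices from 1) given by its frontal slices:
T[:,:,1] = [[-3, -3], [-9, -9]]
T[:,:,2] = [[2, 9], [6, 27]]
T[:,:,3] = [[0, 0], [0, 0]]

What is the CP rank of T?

Lower bound: the mode-2 unfolding of T (rows indexed by j, columns by (i,k) = (1,1), (1,2), (1,3), (2,1), (2,2), (2,3)) is [[-3, 2, 0, -9, 6, 0], [-3, 9, 0, -9, 27, 0]].
There the 2×2 minor on rows j ∈ {1, 2}, columns (i,k) ∈ {(1,1), (1,2)} is det [[-3, 2], [-3, 9]] = -21 ≠ 0, so this unfolding has rank ≥ 2; CP rank is at least every unfolding rank, so rank(T) ≥ 2. (This is only a lower bound: in general the CP rank may exceed every unfolding rank, so we still need to exhibit 2 rank-1 terms summing to T.)
Upper bound — finding two terms. Every mode-1 slice of T is a multiple of one matrix: T[i,:,:] = a[i]·M with a = [1, 3] and M = [[-3, 2, 0], [-3, 9, 0]] (rows indexed by j, columns by k). So it suffices to write M as a sum of two rank-1 matrices.
Splitting M by its rows (j = 1, 2), M = [1, 0][-3, 2, 0]ᵀ + [0, 1][-3, 9, 0]ᵀ.
Hence T = [1, 3] ⊗ [1, 0] ⊗ [-3, 2, 0] + [1, 3] ⊗ [0, 1] ⊗ [-3, 9, 0], so rank(T) ≤ 2.
These bounds meet, so rank(T) = 2.

2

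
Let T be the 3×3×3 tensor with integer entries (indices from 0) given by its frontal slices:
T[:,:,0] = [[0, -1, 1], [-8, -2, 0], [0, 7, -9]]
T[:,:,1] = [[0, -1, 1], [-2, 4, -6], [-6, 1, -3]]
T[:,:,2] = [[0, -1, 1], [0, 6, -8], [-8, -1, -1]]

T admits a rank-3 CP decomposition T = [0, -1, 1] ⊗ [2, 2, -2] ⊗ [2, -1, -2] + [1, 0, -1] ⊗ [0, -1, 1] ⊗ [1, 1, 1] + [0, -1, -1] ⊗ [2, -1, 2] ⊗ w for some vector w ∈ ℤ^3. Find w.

Subtract the known terms from T to get the rank-1 residual R = [0, -1, -1] ⊗ [2, -1, 2] ⊗ w, so R[i,j,k] = a[i]·b[j]·w[k]. Pick indices with nonzero a[1]·b[0] = (-1)·(2) = -2. Only the fibre through (1,0,·) is needed: R[1,0,:] = T[1,0,:] − Σₗ aₗ[1]bₗ[0]cₗ = [-8, -2, 0] − (-1)·(2)·[2, -1, -2] − (0)·(0)·[1, 1, 1] = [-4, -4, -4]. Then w[k] = R[1,0,k] / -2 for each k, giving w = [-4, -4, -4] / -2 = [2, 2, 2].

w = [2, 2, 2]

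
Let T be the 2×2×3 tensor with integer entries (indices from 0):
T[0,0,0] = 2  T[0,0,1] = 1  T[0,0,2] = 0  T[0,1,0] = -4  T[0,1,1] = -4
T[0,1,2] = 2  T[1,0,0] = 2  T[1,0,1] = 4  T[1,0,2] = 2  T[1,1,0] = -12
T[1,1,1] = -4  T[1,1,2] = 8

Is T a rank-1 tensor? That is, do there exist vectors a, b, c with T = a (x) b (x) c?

The mode-3 unfolding of T (rows indexed by k, columns by (i,j) = (0,0), (0,1), (1,0), (1,1)) is [[2, -4, 2, -12], [1, -4, 4, -4], [0, 2, 2, 8]].
There the 3×3 minor on rows k ∈ {0, 1, 2}, columns (i,j) ∈ {(0,0), (0,1), (1,0)} is det [[2, -4, 2], [1, -4, 4], [0, 2, 2]] = -20 ≠ 0, so this unfolding has rank ≥ 3; CP rank is at least every unfolding rank, so rank(T) ≥ 3.
In particular rank(T) ≥ 3 > 1, so T is not rank-1.

No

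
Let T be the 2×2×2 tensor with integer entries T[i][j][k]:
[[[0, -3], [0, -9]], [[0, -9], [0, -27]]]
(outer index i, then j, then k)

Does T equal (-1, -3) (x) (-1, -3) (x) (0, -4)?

No

Reconstruct entry (0,0,1) from the claimed factors: Σₗ aₗ[0]bₗ[0]cₗ[1] = (-1)·(-1)·(-4) = -4, but T[0,0,1] = -3. The claim is false.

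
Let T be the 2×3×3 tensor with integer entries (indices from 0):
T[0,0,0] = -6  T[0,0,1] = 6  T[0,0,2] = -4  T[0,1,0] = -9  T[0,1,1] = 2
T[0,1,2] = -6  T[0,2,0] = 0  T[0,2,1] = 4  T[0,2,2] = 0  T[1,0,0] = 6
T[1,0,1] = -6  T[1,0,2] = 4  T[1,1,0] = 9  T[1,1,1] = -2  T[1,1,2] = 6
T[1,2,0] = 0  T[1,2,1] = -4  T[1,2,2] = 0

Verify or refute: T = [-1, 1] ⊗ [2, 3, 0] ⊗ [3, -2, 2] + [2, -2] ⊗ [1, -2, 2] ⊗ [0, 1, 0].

Yes

Reconstruct entrywise from the claimed factors. For example, T[1,0,2] = 4 and Σₗ aₗ[1]bₗ[0]cₗ[2] = (1)·(2)·(2) + (-2)·(1)·(0) = 4; checking all 18 entries, every one matches. The claim holds.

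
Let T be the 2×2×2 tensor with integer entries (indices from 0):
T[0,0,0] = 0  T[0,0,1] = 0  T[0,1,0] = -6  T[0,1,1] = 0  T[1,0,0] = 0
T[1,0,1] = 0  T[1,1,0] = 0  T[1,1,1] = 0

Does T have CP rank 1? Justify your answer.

If T = a ⊗ b ⊗ c then every fibre of T is a multiple of the corresponding factor, so read the factors off the fibres through the nonzero entry T[0,1,0] = -6.
The mode-1 fibre T[:,1,0] = [-6, 0] gives a = [1, 0] (primitive direction); the mode-2 fibre T[0,:,0] = [0, -6] gives b = [0, 1]; then c[k] = T[0,1,k] / (a[0]·b[1]) = [-6, 0] / 1 = [-6, 0].
Expanding [1, 0] ⊗ [0, 1] ⊗ [-6, 0] reproduces all 8 entries of T, so T = [1, 0] ⊗ [0, 1] ⊗ [-6, 0] and rank(T) ≤ 1.
Equivalently every frontal slice T[:,:,k] is c[k] times the rank-1 matrix [1, 0] ⊗ [0, 1]. So T has rank 1 (it is nonzero).

Yes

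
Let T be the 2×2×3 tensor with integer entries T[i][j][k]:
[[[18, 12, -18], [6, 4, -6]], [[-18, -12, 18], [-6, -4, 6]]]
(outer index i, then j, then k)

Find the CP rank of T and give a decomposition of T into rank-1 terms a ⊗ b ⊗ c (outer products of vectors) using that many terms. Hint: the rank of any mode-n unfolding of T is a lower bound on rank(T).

rank(T) = 1

Lower bound: T ≠ 0 (e.g. T[0,0,0] = 18), so rank(T) ≥ 1.
Upper bound: if T = a ⊗ b ⊗ c then every fibre of T is a multiple of the corresponding factor, so read the factors off the fibres through the nonzero entry T[0,0,0] = 18.
The mode-1 fibre T[:,0,0] = [18, -18] gives a = [1, -1] (primitive direction); the mode-2 fibre T[0,:,0] = [18, 6] gives b = [3, 1]; then c[k] = T[0,0,k] / (a[0]·b[0]) = [18, 12, -18] / 3 = [6, 4, -6].
Expanding [1, -1] ⊗ [3, 1] ⊗ [6, 4, -6] reproduces all 12 entries of T, so T = [1, -1] ⊗ [3, 1] ⊗ [6, 4, -6] and rank(T) ≤ 1.
These bounds meet, so rank(T) = 1.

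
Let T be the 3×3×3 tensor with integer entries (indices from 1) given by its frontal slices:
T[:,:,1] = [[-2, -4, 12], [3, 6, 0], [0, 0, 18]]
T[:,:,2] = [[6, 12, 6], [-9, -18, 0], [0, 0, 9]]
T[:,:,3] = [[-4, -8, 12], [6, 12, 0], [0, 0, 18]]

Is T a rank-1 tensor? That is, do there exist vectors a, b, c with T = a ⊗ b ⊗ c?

No

The mode-2 unfolding of T (rows indexed by j, columns by (i,k) = (1,1), (1,2), (1,3), (2,1), (2,2), (2,3), (3,1), (3,2), (3,3)) is [[-2, 6, -4, 3, -9, 6, 0, 0, 0], [-4, 12, -8, 6, -18, 12, 0, 0, 0], [12, 6, 12, 0, 0, 0, 18, 9, 18]].
There the 2×2 minor on rows j ∈ {1, 3}, columns (i,k) ∈ {(1,1), (1,2)} is det [[-2, 6], [12, 6]] = -84 ≠ 0, so this unfolding has rank ≥ 2; CP rank is at least every unfolding rank, so rank(T) ≥ 2.
In particular rank(T) ≥ 2 > 1, so T is not rank-1.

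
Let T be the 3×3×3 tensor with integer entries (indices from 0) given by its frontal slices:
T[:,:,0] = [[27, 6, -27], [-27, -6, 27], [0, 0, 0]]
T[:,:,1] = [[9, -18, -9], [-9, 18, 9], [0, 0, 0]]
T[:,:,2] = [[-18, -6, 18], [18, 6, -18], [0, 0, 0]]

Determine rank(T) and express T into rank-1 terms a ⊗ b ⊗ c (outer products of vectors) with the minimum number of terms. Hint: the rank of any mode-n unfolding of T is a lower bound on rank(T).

Lower bound: the mode-2 unfolding of T (rows indexed by j, columns by (i,k) = (0,0), (0,1), (0,2), (1,0), (1,1), (1,2), (2,0), (2,1), (2,2)) is [[27, 9, -18, -27, -9, 18, 0, 0, 0], [6, -18, -6, -6, 18, 6, 0, 0, 0], [-27, -9, 18, 27, 9, -18, 0, 0, 0]].
There the 2×2 minor on rows j ∈ {0, 1}, columns (i,k) ∈ {(0,0), (0,1)} is det [[27, 9], [6, -18]] = -540 ≠ 0, so this unfolding has rank ≥ 2; CP rank is at least every unfolding rank, so rank(T) ≥ 2. (This is only a lower bound: in general the CP rank may exceed every unfolding rank, so we still need to exhibit 2 rank-1 terms summing to T.)
Upper bound — finding two terms. Every mode-1 slice of T is a multiple of one matrix: T[i,:,:] = a[i]·M with a = [1, -1, 0] and M = [[27, 9, -18], [6, -18, -6], [-27, -9, 18]] (rows indexed by j, columns by k). So it suffices to write M as a sum of two rank-1 matrices.
The rows of M satisfy (row 0) = −(row 2), so splitting by rows, M = [0, 1, 0][6, -18, -6]ᵀ + [-1, 0, 1][-27, -9, 18]ᵀ.
Hence T = [1, -1, 0] ⊗ [0, 1, 0] ⊗ [6, -18, -6] + [1, -1, 0] ⊗ [-1, 0, 1] ⊗ [-27, -9, 18], so rank(T) ≤ 2.
These bounds meet, so rank(T) = 2.

rank(T) = 2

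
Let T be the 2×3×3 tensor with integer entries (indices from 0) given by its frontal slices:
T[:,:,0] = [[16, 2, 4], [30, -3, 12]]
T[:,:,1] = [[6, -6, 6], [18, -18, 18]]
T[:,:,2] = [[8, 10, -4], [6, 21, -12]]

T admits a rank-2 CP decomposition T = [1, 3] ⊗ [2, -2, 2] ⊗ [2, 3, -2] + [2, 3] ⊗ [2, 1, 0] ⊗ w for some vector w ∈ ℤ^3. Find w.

Subtract the known terms from T to get the rank-1 residual R = [2, 3] ⊗ [2, 1, 0] ⊗ w, so R[i,j,k] = a[i]·b[j]·w[k]. Pick indices with nonzero a[0]·b[0] = (2)·(2) = 4. Only the fibre through (0,0,·) is needed: R[0,0,:] = T[0,0,:] − Σₗ aₗ[0]bₗ[0]cₗ = [16, 6, 8] − (1)·(2)·[2, 3, -2] = [12, 0, 12]. Then w[k] = R[0,0,k] / 4 for each k, giving w = [12, 0, 12] / 4 = [3, 0, 3].

w = [3, 0, 3]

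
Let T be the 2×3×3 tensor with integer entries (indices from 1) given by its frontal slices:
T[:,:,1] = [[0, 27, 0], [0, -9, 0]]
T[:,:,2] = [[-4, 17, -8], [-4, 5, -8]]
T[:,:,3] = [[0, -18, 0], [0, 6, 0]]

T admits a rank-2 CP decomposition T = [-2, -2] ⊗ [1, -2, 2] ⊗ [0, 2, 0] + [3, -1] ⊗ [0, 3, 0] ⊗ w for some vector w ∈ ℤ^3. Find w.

w = [3, 1, -2]

Subtract the known terms from T to get the rank-1 residual R = [3, -1] ⊗ [0, 3, 0] ⊗ w, so R[i,j,k] = a[i]·b[j]·w[k]. Pick indices with nonzero a[1]·b[2] = (3)·(3) = 9. Only the fibre through (1,2,·) is needed: R[1,2,:] = T[1,2,:] − Σₗ aₗ[1]bₗ[2]cₗ = [27, 17, -18] − (-2)·(-2)·[0, 2, 0] = [27, 9, -18]. Then w[k] = R[1,2,k] / 9 for each k, giving w = [27, 9, -18] / 9 = [3, 1, -2].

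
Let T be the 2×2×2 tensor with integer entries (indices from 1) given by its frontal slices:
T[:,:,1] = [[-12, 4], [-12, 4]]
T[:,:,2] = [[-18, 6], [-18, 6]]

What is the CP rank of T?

Lower bound: T ≠ 0 (e.g. T[1,1,1] = -12), so rank(T) ≥ 1.
Upper bound: the mode-1 fibre T[:,1,1] = [-12, -12] gives a = (1, 1) (primitive direction); the mode-2 fibre T[1,:,1] = [-12, 4] gives b = (3, -1); then c[k] = T[1,1,k] / (a[1]·b[1]) = [-12, -18] / 3 = (-4, -6).
Expanding (1, 1) (x) (3, -1) (x) (-4, -6) reproduces all 8 entries of T, so T = (1, 1) (x) (3, -1) (x) (-4, -6) and rank(T) ≤ 1.
These bounds meet, so rank(T) = 1.

1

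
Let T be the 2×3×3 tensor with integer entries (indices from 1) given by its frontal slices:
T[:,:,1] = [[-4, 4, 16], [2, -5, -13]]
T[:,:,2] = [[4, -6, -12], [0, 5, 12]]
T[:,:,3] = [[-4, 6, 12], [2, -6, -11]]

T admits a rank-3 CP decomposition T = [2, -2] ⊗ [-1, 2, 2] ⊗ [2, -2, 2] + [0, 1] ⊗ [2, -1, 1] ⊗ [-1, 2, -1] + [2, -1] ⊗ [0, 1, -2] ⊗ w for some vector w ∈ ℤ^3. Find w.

Subtract the known terms from T to get the rank-1 residual R = [2, -1] ⊗ [0, 1, -2] ⊗ w, so R[i,j,k] = a[i]·b[j]·w[k]. Pick indices with nonzero a[1]·b[2] = (2)·(1) = 2. Only the fibre through (1,2,·) is needed: R[1,2,:] = T[1,2,:] − Σₗ aₗ[1]bₗ[2]cₗ = [4, -6, 6] − (2)·(2)·[2, -2, 2] − (0)·(-1)·[-1, 2, -1] = [-4, 2, -2]. Then w[k] = R[1,2,k] / 2 for each k, giving w = [-4, 2, -2] / 2 = [-2, 1, -1].

w = [-2, 1, -1]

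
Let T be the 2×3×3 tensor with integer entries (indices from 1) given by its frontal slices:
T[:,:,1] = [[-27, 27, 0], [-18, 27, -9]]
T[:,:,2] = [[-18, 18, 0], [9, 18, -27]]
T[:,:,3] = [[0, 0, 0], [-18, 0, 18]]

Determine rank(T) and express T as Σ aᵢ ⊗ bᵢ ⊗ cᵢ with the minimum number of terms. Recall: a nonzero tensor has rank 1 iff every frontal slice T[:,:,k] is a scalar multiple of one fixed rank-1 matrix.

Lower bound: in the mode-2 unfolding of T (rows indexed by j, columns by (i,k)) the 2×2 minor on rows j ∈ {1, 2}, columns (i,k) ∈ {(1,1), (2,1)} is det [[-27, -18], [27, 27]] = -243 ≠ 0, so that unfolding has rank ≥ 2 and hence rank(T) ≥ 2 (CP rank is at least every unfolding rank, though it can be larger).
Upper bound: with S_k = T[:,:,k], the two rank-1 terms a₁b₁ᵀ, a₂b₂ᵀ are the rank-1 members of the pencil x·S₁ + y·S₂.
The 2×2 minor of x·S₁ + y·S₂ on rows {1,2}, columns {1,2} is −243·x² − 891·xy − 486·y² = (-81)·(x + 3·y)(3·x + 2·y), vanishing at (x:y) = (3:-1) and (2:-3).
M₁ = 3·S₁ − S₂ = [[-63, 63, 0], [-63, 63, 0]] = (-63)·(1, 1)(1, -1, 0)ᵀ and M₂ = 2·S₁ − 3·S₂ = [[0, 0, 0], [-63, 0, 63]] = (-63)·(0, 1)(1, 0, -1)ᵀ, so take a₁ = (1, 1), b₁ = (1, -1, 0), a₂ = (0, 1), b₂ = (1, 0, -1).
Each slice is an integer combination of E₁ = a₁b₁ᵀ and E₂ = a₂b₂ᵀ: S₁ = −27·E₁ + 9·E₂, S₂ = −18·E₁ + 27·E₂, S₃ = −18·E₂; reading off coefficients, c₁ = (-27, -18, 0) and c₂ = (9, 27, -18).
Hence T = (1, 1) ⊗ (1, -1, 0) ⊗ (-27, -18, 0) + (0, 1) ⊗ (1, 0, -1) ⊗ (9, 27, -18), so rank(T) ≤ 2.
These bounds meet, so rank(T) = 2.

rank(T) = 2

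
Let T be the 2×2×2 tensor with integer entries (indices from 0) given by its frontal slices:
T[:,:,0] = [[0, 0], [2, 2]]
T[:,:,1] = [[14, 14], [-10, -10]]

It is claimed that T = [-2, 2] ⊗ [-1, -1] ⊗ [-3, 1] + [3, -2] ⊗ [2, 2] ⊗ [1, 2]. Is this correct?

Yes

Reconstruct entrywise from the claimed factors. For example, T[0,1,0] = 0 and Σₗ aₗ[0]bₗ[1]cₗ[0] = (-2)·(-1)·(-3) + (3)·(2)·(1) = 0; checking all 8 entries, every one matches. The claim holds.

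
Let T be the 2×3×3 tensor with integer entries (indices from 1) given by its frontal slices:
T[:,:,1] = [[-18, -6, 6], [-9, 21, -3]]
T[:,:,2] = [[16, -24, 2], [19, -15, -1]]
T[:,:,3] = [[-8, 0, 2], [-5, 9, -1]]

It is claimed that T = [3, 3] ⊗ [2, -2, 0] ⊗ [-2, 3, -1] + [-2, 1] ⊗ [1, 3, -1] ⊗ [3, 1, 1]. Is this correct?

Yes

Reconstruct entrywise from the claimed factors. For example, T[2,1,1] = -9 and Σₗ aₗ[2]bₗ[1]cₗ[1] = (3)·(2)·(-2) + (1)·(1)·(3) = -9; checking all 18 entries, every one matches. The claim holds.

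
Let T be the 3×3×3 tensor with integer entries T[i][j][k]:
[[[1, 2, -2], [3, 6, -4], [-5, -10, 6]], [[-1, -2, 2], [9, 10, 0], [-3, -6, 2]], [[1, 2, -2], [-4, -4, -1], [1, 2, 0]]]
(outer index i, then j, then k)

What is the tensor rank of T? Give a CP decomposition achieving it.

Lower bound: the mode-1 unfolding of T (rows indexed by i, columns by (j,k) = (0,0), (0,1), (0,2), (1,0), (1,1), (1,2), (2,0), (2,1), (2,2)) is [[1, 2, -2, 3, 6, -4, -5, -10, 6], [-1, -2, 2, 9, 10, 0, -3, -6, 2], [1, 2, -2, -4, -4, -1, 1, 2, 0]].
There the 3×3 minor on rows i ∈ {0, 1, 2}, columns (j,k) ∈ {(0,0), (1,0), (1,1)} is det [[1, 3, 6], [-1, 9, 10], [1, -4, -4]] = -8 ≠ 0, so this unfolding has rank ≥ 3; CP rank is at least every unfolding rank, so rank(T) ≥ 3. (Unfolding ranks only ever bound the CP rank from below — rank(T) can be strictly larger than all of them — so the matching upper bound has to come from an explicit 3-term decomposition.)
Upper bound: T is a sum of 3 rank-1 terms, T = (0, 2, -1) ⊗ (0, 1, 0) ⊗ (4, 4, 0) + (1, -1, 1) ⊗ (1, 1, -1) ⊗ (1, 2, -2) + (2, 2, -1) ⊗ (0, 1, -2) ⊗ (1, 2, -1) (one valid choice — decompositions are not unique — normalised so each a, b is primitive with positive first nonzero entry; check it by expanding all entries), so rank(T) ≤ 3.
These bounds meet, so rank(T) = 3.

rank(T) = 3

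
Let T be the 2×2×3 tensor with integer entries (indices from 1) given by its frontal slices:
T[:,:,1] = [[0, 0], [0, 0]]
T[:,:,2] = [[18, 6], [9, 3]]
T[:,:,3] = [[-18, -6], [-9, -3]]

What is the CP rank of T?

Lower bound: T ≠ 0 (e.g. T[1,1,2] = 18), so rank(T) ≥ 1.
Upper bound: the mode-1 fibre T[:,1,2] = [18, 9] gives a = (2, 1) (primitive direction); the mode-2 fibre T[1,:,2] = [18, 6] gives b = (3, 1); then c[k] = T[1,1,k] / (a[1]·b[1]) = [0, 18, -18] / 6 = (0, 3, -3).
Expanding (2, 1) ⊗ (3, 1) ⊗ (0, 3, -3) reproduces all 12 entries of T, so T = (2, 1) ⊗ (3, 1) ⊗ (0, 3, -3) and rank(T) ≤ 1.
These bounds meet, so rank(T) = 1.

1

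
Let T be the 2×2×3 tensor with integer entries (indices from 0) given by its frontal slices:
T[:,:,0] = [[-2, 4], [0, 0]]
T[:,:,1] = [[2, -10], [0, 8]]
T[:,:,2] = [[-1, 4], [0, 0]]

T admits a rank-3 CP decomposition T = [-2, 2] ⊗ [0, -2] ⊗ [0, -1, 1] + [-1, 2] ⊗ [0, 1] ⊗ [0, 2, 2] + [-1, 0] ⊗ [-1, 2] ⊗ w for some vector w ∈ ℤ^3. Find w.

Subtract the known terms from T to get the rank-1 residual R = [-1, 0] ⊗ [-1, 2] ⊗ w, so R[i,j,k] = a[i]·b[j]·w[k]. Pick indices with nonzero a[0]·b[0] = (-1)·(-1) = 1. Only the fibre through (0,0,·) is needed: R[0,0,:] = T[0,0,:] − Σₗ aₗ[0]bₗ[0]cₗ = [-2, 2, -1] − (-2)·(0)·[0, -1, 1] − (-1)·(0)·[0, 2, 2] = [-2, 2, -1]. Then w[k] = R[0,0,k] / 1 for each k, giving w = [-2, 2, -1] / 1 = [-2, 2, -1].

w = [-2, 2, -1]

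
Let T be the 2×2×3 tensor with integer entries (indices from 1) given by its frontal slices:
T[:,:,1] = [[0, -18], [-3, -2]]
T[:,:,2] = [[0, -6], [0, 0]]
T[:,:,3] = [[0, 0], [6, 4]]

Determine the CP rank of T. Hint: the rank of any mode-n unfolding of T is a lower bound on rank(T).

Lower bound: the mode-3 unfolding of T (rows indexed by k, columns by (i,j) = (1,1), (1,2), (2,1), (2,2)) is [[0, -18, -3, -2], [0, -6, 0, 0], [0, 0, 6, 4]].
There the 2×2 minor on rows k ∈ {1, 2}, columns (i,j) ∈ {(1,2), (2,1)} is det [[-18, -3], [-6, 0]] = -18 ≠ 0, so this unfolding has rank ≥ 2; CP rank is at least every unfolding rank, so rank(T) ≥ 2. (Unfolding ranks only ever bound the CP rank from below — rank(T) can be strictly larger than all of them — so the matching upper bound has to come from an explicit 2-term decomposition.)
Upper bound — finding two terms. Write S_k = T[:,:,k] for the frontal slices: S₁ = [[0, -18], [-3, -2]], S₂ = [[0, -6], [0, 0]], S₃ = [[0, 0], [6, 4]].
If T = a₁ ⊗ b₁ ⊗ c₁ + a₂ ⊗ b₂ ⊗ c₂ then each S_k = c₁[k]·a₁b₁ᵀ + c₂[k]·a₂b₂ᵀ. S₁ and S₂ are linearly independent, so a₁b₁ᵀ and a₂b₂ᵀ must span the same plane of matrices: they are the rank-1 matrices of the form x·S₁ + y·S₂.
det(x·S₁ + y·S₂) is −54·x² − 18·xy = (-18)·(3·x + y)(x), vanishing at (x:y) = (1:-3) and (0:1).
M₁ = S₁ − 3·S₂ = [[0, 0], [-3, -2]] = −[0, 1][3, 2]ᵀ and M₂ = S₂ = [[0, -6], [0, 0]] = (-6)·[1, 0][0, 1]ᵀ, so take a₁ = [0, 1], b₁ = [3, 2], a₂ = [1, 0], b₂ = [0, 1].
Each slice is an integer combination of E₁ = a₁b₁ᵀ and E₂ = a₂b₂ᵀ: S₁ = −E₁ − 18·E₂, S₂ = −6·E₂, S₃ = 2·E₁; reading off coefficients, c₁ = [-1, 0, 2] and c₂ = [-18, -6, 0].
Hence T = [0, 1] ⊗ [3, 2] ⊗ [-1, 0, 2] + [1, 0] ⊗ [0, 1] ⊗ [-18, -6, 0], so rank(T) ≤ 2.
These bounds meet, so rank(T) = 2.

2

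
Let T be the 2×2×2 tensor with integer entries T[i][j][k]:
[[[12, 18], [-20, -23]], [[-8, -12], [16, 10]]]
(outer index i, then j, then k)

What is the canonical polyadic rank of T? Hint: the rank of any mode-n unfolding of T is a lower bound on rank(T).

Lower bound: the mode-2 unfolding of T (rows indexed by j, columns by (i,k) = (0,0), (0,1), (1,0), (1,1)) is [[12, 18, -8, -12], [-20, -23, 16, 10]].
There the 2×2 minor on rows j ∈ {0, 1}, columns (i,k) ∈ {(0,0), (0,1)} is det [[12, 18], [-20, -23]] = 84 ≠ 0, so this unfolding has rank ≥ 2; CP rank is at least every unfolding rank, so rank(T) ≥ 2. (Unfolding ranks only ever bound the CP rank from below — rank(T) can be strictly larger than all of them — so the matching upper bound has to come from an explicit 2-term decomposition.)
Upper bound — finding two terms. Write S_k = T[:,:,k] for the frontal slices: S₀ = [[12, -20], [-8, 16]], S₁ = [[18, -23], [-12, 10]].
If T = a₁ (x) b₁ (x) c₁ + a₂ (x) b₂ (x) c₂ then each S_k = c₁[k]·a₁b₁ᵀ + c₂[k]·a₂b₂ᵀ. S₀ and S₁ are linearly independent, so a₁b₁ᵀ and a₂b₂ᵀ must span the same plane of matrices: they are the rank-1 matrices of the form x·S₀ + y·S₁.
det(x·S₀ + y·S₁) is 32·x² − 16·xy − 96·y² = 16·(2·x + 3·y)(x − 2·y), vanishing at (x:y) = (3:-2) and (2:1).
M₁ = 3·S₀ − 2·S₁ = [[0, -14], [0, 28]] = (-14)·(1, -2)(0, 1)ᵀ and M₂ = 2·S₀ + S₁ = [[42, -63], [-28, 42]] = 7·(3, -2)(2, -3)ᵀ, so take a₁ = (1, -2), b₁ = (0, 1), a₂ = (3, -2), b₂ = (2, -3).
Each slice is an integer combination of E₁ = a₁b₁ᵀ and E₂ = a₂b₂ᵀ: S₀ = −2·E₁ + 2·E₂, S₁ = 4·E₁ + 3·E₂; reading off coefficients, c₁ = (-2, 4) and c₂ = (2, 3).
Hence T = (1, -2) (x) (0, 1) (x) (-2, 4) + (3, -2) (x) (2, -3) (x) (2, 3), so rank(T) ≤ 2.
These bounds meet, so rank(T) = 2.

2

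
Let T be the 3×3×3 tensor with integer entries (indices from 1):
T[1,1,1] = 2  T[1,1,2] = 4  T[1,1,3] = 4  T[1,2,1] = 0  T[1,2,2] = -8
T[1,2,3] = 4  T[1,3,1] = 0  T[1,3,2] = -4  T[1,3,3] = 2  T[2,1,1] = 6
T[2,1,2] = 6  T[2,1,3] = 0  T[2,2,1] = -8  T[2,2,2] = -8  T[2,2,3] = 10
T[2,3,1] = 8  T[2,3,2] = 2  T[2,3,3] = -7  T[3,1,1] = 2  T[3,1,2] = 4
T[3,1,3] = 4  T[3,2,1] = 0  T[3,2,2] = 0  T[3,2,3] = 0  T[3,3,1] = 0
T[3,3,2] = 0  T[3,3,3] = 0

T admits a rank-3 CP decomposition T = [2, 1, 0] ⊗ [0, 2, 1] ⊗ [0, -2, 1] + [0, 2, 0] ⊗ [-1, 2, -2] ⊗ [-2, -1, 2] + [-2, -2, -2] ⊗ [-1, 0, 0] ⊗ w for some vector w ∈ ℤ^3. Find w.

Subtract the known terms from T to get the rank-1 residual R = [-2, -2, -2] ⊗ [-1, 0, 0] ⊗ w, so R[i,j,k] = a[i]·b[j]·w[k]. Pick indices with nonzero a[1]·b[1] = (-2)·(-1) = 2. Only the fibre through (1,1,·) is needed: R[1,1,:] = T[1,1,:] − Σₗ aₗ[1]bₗ[1]cₗ = [2, 4, 4] − (2)·(0)·[0, -2, 1] − (0)·(-1)·[-2, -1, 2] = [2, 4, 4]. Then w[k] = R[1,1,k] / 2 for each k, giving w = [2, 4, 4] / 2 = [1, 2, 2].

w = [1, 2, 2]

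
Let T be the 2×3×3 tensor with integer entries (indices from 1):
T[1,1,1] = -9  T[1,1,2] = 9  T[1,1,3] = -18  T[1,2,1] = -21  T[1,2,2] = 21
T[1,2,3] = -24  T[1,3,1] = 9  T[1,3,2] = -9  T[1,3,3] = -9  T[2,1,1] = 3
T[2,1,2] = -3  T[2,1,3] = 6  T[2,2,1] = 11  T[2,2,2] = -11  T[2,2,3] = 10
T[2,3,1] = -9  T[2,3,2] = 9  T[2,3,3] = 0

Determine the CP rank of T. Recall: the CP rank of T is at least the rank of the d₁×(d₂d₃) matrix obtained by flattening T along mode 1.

Lower bound: the mode-3 unfolding of T (rows indexed by k, columns by (i,j) = (1,1), (1,2), (1,3), (2,1), (2,2), (2,3)) is [[-9, -21, 9, 3, 11, -9], [9, 21, -9, -3, -11, 9], [-18, -24, -9, 6, 10, 0]].
There the 2×2 minor on rows k ∈ {1, 3}, columns (i,j) ∈ {(1,1), (1,2)} is det [[-9, -21], [-18, -24]] = -162 ≠ 0, so this unfolding has rank ≥ 2; CP rank is at least every unfolding rank, so rank(T) ≥ 2. (Flattening ranks never certify an upper bound on CP rank; for that we must actually write T with 2 rank-1 terms.)
Upper bound — finding two terms. Write S_k = T[:,:,k] for the frontal slices: S₁ = [[-9, -21, 9], [3, 11, -9]], S₂ = [[9, 21, -9], [-3, -11, 9]], S₃ = [[-18, -24, -9], [6, 10, 0]].
If T = a₁ ⊗ b₁ ⊗ c₁ + a₂ ⊗ b₂ ⊗ c₂ then each S_k = c₁[k]·a₁b₁ᵀ + c₂[k]·a₂b₂ᵀ. S₁ and S₃ are linearly independent, so a₁b₁ᵀ and a₂b₂ᵀ must span the same plane of matrices: they are the rank-1 matrices of the form x·S₁ + y·S₃.
The 2×2 minor of x·S₁ + y·S₃ on rows {1,2}, columns {1,2} is −36·x² − 90·xy − 36·y² = (-18)·(x + 2·y)(2·x + y), vanishing at (x:y) = (2:-1) and (1:-2).
M₁ = 2·S₁ − S₃ = [[0, -18, 27], [0, 12, -18]] = (-3)·(3, -2)(0, 2, -3)ᵀ and M₂ = S₁ − 2·S₃ = [[27, 27, 27], [-9, -9, -9]] = 9·(3, -1)(1, 1, 1)ᵀ, so take a₁ = (3, -2), b₁ = (0, 2, -3), a₂ = (3, -1), b₂ = (1, 1, 1).
Each slice is an integer combination of E₁ = a₁b₁ᵀ and E₂ = a₂b₂ᵀ: S₁ = −2·E₁ − 3·E₂, S₂ = 2·E₁ + 3·E₂, S₃ = −E₁ − 6·E₂; reading off coefficients, c₁ = (-2, 2, -1) and c₂ = (-3, 3, -6).
Hence T = (3, -2) ⊗ (0, 2, -3) ⊗ (-2, 2, -1) + (3, -1) ⊗ (1, 1, 1) ⊗ (-3, 3, -6), so rank(T) ≤ 2.
These bounds meet, so rank(T) = 2.

2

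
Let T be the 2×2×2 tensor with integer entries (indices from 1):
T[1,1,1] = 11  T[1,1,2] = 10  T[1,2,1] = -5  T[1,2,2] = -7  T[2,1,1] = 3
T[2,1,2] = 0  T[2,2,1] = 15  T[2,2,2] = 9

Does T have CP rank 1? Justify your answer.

No

The mode-1 unfolding of T (rows indexed by i, columns by (j,k) = (1,1), (1,2), (2,1), (2,2)) is [[11, 10, -5, -7], [3, 0, 15, 9]].
There the 2×2 minor on rows i ∈ {1, 2}, columns (j,k) ∈ {(1,1), (1,2)} is det [[11, 10], [3, 0]] = -30 ≠ 0, so this unfolding has rank ≥ 2; CP rank is at least every unfolding rank, so rank(T) ≥ 2.
In particular rank(T) ≥ 2 > 1, so T is not rank-1.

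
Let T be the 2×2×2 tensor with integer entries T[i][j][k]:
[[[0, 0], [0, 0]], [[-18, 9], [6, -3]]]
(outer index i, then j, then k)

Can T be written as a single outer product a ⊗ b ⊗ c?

Yes

The mode-1 fibre T[:,0,0] = [0, -18] gives a = (0, 1) (primitive direction); the mode-2 fibre T[1,:,0] = [-18, 6] gives b = (3, -1); then c[k] = T[1,0,k] / (a[1]·b[0]) = [-18, 9] / 3 = (-6, 3).
Expanding (0, 1) ⊗ (3, -1) ⊗ (-6, 3) reproduces all 8 entries of T, so T = (0, 1) ⊗ (3, -1) ⊗ (-6, 3) and rank(T) ≤ 1.
Equivalently every frontal slice T[:,:,k] is c[k] times the rank-1 matrix (0, 1) ⊗ (3, -1). So T has rank 1 (it is nonzero).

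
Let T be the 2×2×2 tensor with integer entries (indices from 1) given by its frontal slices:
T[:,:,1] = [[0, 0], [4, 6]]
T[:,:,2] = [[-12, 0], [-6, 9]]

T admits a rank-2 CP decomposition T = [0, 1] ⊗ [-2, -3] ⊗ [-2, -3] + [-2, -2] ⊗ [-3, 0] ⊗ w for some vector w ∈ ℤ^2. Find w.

w = [0, -2]

Subtract the known terms from T to get the rank-1 residual R = [-2, -2] ⊗ [-3, 0] ⊗ w, so R[i,j,k] = a[i]·b[j]·w[k]. Pick indices with nonzero a[1]·b[1] = (-2)·(-3) = 6. Only the fibre through (1,1,·) is needed: R[1,1,:] = T[1,1,:] − Σₗ aₗ[1]bₗ[1]cₗ = [0, -12] − (0)·(-2)·[-2, -3] = [0, -12]. Then w[k] = R[1,1,k] / 6 for each k, giving w = [0, -12] / 6 = [0, -2].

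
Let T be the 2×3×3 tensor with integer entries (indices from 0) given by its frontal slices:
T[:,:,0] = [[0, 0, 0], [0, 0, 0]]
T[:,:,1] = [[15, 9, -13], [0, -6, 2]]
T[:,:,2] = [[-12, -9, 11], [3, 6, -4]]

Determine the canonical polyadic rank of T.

Lower bound: in the mode-3 unfolding of T (rows indexed by k, columns by (i,j)) the 2×2 minor on rows k ∈ {1, 2}, columns (i,j) ∈ {(0,0), (0,1)} is det [[15, 9], [-12, -9]] = -27 ≠ 0, so that unfolding has rank ≥ 2 and hence rank(T) ≥ 2 (CP rank is at least every unfolding rank, though it can be larger).
Upper bound: with S_k = T[:,:,k], the two rank-1 terms a₁b₁ᵀ, a₂b₂ᵀ are the rank-1 members of the pencil x·S₁ + y·S₂.
The 2×2 minor of x·S₁ + y·S₂ on rows {0,1}, columns {0,1} is −90·x² + 135·xy − 45·y² = (-45)·(2·x − y)(x − y), vanishing at (x:y) = (1:2) and (1:1).
M₁ = S₁ + 2·S₂ = [[-9, -9, 9], [6, 6, -6]] = (-3)·(3, -2)(1, 1, -1)ᵀ and M₂ = S₁ + S₂ = [[3, 0, -2], [3, 0, -2]] = (1, 1)(3, 0, -2)ᵀ, so take a₁ = (3, -2), b₁ = (1, 1, -1), a₂ = (1, 1), b₂ = (3, 0, -2).
Each slice is an integer combination of E₁ = a₁b₁ᵀ and E₂ = a₂b₂ᵀ: S₀ = 0, S₁ = 3·E₁ + 2·E₂, S₂ = −3·E₁ − E₂; reading off coefficients, c₁ = (0, 3, -3) and c₂ = (0, 2, -1).
Hence T = (3, -2) ∘ (1, 1, -1) ∘ (0, 3, -3) + (1, 1) ∘ (3, 0, -2) ∘ (0, 2, -1), so rank(T) ≤ 2.
These bounds meet, so rank(T) = 2.

2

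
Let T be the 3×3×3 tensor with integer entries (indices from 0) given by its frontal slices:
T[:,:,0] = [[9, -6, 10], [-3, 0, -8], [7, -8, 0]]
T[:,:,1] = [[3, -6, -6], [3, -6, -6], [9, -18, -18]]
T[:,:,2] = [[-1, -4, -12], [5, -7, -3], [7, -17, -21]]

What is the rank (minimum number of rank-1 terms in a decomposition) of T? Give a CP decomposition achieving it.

rank(T) = 2

Lower bound: in the mode-2 unfolding of T (rows indexed by j, columns by (i,k)) the 2×2 minor on rows j ∈ {0, 1}, columns (i,k) ∈ {(0,0), (0,1)} is det [[9, 3], [-6, -6]] = -36 ≠ 0, so that unfolding has rank ≥ 2 and hence rank(T) ≥ 2 (CP rank is at least every unfolding rank, though it can be larger).
Upper bound: with S_k = T[:,:,k], the two rank-1 terms a₁b₁ᵀ, a₂b₂ᵀ are the rank-1 members of the pencil x·S₀ + y·S₁.
The 2×2 minor of x·S₀ + y·S₁ on rows {0,1}, columns {0,1} is −18·x² − 54·xy = (-18)·(x + 3·y)(x), vanishing at (x:y) = (3:-1) and (0:1).
M₁ = 3·S₀ − S₁ = [[24, -12, 36], [-12, 6, -18], [12, -6, 18]] = 6·[2, -1, 1][2, -1, 3]ᵀ and M₂ = S₁ = [[3, -6, -6], [3, -6, -6], [9, -18, -18]] = 3·[1, 1, 3][1, -2, -2]ᵀ, so take a₁ = [2, -1, 1], b₁ = [2, -1, 3], a₂ = [1, 1, 3], b₂ = [1, -2, -2].
Each slice is an integer combination of E₁ = a₁b₁ᵀ and E₂ = a₂b₂ᵀ: S₀ = 2·E₁ + E₂, S₁ = 3·E₂, S₂ = −E₁ + 3·E₂; reading off coefficients, c₁ = [2, 0, -1] and c₂ = [1, 3, 3].
Hence T = [2, -1, 1] ⊗ [2, -1, 3] ⊗ [2, 0, -1] + [1, 1, 3] ⊗ [1, -2, -2] ⊗ [1, 3, 3], so rank(T) ≤ 2.
These bounds meet, so rank(T) = 2.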